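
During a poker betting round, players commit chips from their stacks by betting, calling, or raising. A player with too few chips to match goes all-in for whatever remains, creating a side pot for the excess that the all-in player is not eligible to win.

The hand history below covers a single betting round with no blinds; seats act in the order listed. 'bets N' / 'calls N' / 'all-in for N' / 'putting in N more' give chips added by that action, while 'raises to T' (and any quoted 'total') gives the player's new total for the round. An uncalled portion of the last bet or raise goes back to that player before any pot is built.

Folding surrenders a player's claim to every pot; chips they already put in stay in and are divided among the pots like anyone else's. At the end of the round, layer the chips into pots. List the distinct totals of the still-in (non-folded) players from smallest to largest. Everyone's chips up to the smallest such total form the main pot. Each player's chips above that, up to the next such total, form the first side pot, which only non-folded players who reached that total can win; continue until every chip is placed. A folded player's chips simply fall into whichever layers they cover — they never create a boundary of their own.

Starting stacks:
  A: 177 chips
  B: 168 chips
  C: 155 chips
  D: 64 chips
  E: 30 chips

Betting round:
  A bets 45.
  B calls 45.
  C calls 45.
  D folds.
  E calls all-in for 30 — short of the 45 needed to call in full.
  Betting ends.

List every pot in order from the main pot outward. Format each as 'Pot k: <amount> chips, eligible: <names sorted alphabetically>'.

Pot 1: 120 chips, eligible: A, B, C, E
Pot 2: 45 chips, eligible: A, B, C

Derivation:
Contributions: A=45, B=45, C=45, E=30
Folded: D
Pot levels (distinct totals of non-folded players): 30, 45
Layer 1-30: 30 each from A, B, C, E = 30*4 = 120 chips; eligible A, B, C, E
Layer 31-45: 15 each from A, B, C = 15*3 = 45 chips; eligible A, B, C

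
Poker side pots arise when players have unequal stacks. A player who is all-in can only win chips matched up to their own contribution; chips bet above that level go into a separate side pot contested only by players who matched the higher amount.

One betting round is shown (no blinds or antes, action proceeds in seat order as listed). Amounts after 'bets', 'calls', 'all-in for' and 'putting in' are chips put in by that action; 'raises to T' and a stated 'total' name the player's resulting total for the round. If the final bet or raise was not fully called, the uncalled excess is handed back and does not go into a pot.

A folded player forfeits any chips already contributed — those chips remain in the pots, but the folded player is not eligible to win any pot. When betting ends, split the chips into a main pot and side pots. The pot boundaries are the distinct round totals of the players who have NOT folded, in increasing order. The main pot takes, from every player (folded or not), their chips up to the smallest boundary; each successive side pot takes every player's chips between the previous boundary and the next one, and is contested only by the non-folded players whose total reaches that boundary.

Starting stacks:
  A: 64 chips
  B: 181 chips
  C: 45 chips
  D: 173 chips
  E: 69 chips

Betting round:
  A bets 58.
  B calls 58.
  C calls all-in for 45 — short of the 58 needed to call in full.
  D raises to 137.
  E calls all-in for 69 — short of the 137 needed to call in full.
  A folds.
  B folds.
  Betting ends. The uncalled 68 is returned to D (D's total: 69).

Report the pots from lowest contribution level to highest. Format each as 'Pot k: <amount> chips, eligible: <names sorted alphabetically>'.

Pot 1: 225 chips, eligible: C, D, E
Pot 2: 74 chips, eligible: D, E

Derivation:
Contributions (after 68 returned to D): A=58, B=58, C=45, D=69, E=69
Folded: A, B
Pot levels (distinct totals of non-folded players): 45, 69
Layer 1-45: 45 each from A, B, C, D, E = 45*5 = 225 chips; eligible C, D, E
Layer 46-69: A 13 + B 13 + D 24 + E 24 = 74 chips; eligible D, E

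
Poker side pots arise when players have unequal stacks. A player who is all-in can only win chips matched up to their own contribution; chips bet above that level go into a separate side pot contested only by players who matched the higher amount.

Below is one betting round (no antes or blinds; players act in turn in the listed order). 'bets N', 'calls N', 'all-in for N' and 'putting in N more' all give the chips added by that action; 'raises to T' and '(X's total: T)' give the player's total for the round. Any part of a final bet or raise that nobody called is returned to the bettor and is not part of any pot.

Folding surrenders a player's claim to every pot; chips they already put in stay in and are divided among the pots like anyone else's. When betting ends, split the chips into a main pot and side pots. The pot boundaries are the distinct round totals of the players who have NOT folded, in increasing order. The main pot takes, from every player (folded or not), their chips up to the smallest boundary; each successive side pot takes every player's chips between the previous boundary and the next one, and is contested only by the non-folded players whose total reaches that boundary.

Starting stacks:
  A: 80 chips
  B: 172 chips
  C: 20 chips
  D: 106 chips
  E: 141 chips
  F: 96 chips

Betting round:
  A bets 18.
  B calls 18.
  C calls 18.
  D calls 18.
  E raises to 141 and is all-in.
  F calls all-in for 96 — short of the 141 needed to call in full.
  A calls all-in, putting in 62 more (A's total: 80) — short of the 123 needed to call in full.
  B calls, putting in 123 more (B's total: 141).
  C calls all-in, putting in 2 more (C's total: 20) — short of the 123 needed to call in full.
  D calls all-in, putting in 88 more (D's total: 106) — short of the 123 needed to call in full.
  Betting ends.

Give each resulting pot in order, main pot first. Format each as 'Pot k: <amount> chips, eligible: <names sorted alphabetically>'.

Pot 1: 120 chips, eligible: A, B, C, D, E, F
Pot 2: 300 chips, eligible: A, B, D, E, F
Pot 3: 64 chips, eligible: B, D, E, F
Pot 4: 30 chips, eligible: B, D, E
Pot 5: 70 chips, eligible: B, E

Derivation:
Contributions: A=80, B=141, C=20, D=106, E=141, F=96
Pot levels (distinct totals of non-folded players): 20, 80, 96, 106, 141
Layer 1-20: 20 each from A, B, C, D, E, F = 20*6 = 120 chips; eligible A, B, C, D, E, F
Layer 21-80: 60 each from A, B, D, E, F = 60*5 = 300 chips; eligible A, B, D, E, F
Layer 81-96: 16 each from B, D, E, F = 16*4 = 64 chips; eligible B, D, E, F
Layer 97-106: 10 each from B, D, E = 10*3 = 30 chips; eligible B, D, E
Layer 107-141: 35 each from B, E = 35*2 = 70 chips; eligible B, E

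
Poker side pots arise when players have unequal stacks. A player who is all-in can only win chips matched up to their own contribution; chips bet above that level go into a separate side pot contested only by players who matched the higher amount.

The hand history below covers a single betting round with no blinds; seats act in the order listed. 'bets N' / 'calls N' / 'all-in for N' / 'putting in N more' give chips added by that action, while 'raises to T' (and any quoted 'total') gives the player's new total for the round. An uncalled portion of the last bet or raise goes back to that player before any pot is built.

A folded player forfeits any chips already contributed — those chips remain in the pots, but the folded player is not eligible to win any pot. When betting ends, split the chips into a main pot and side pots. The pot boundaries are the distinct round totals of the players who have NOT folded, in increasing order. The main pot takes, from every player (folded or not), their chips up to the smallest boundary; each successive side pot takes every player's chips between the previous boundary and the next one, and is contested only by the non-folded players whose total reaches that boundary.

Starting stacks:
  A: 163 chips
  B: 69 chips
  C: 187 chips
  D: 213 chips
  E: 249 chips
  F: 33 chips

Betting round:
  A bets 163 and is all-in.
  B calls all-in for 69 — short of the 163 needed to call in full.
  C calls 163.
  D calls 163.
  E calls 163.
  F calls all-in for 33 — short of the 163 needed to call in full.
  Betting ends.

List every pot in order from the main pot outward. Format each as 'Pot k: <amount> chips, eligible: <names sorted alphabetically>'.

Pot 1: 198 chips, eligible: A, B, C, D, E, F
Pot 2: 180 chips, eligible: A, B, C, D, E
Pot 3: 376 chips, eligible: A, C, D, E

Derivation:
Contributions: A=163, B=69, C=163, D=163, E=163, F=33
Pot levels (distinct totals of non-folded players): 33, 69, 163
Layer 1-33: 33 each from A, B, C, D, E, F = 33*6 = 198 chips; eligible A, B, C, D, E, F
Layer 34-69: 36 each from A, B, C, D, E = 36*5 = 180 chips; eligible A, B, C, D, E
Layer 70-163: 94 each from A, C, D, E = 94*4 = 376 chips; eligible A, C, D, E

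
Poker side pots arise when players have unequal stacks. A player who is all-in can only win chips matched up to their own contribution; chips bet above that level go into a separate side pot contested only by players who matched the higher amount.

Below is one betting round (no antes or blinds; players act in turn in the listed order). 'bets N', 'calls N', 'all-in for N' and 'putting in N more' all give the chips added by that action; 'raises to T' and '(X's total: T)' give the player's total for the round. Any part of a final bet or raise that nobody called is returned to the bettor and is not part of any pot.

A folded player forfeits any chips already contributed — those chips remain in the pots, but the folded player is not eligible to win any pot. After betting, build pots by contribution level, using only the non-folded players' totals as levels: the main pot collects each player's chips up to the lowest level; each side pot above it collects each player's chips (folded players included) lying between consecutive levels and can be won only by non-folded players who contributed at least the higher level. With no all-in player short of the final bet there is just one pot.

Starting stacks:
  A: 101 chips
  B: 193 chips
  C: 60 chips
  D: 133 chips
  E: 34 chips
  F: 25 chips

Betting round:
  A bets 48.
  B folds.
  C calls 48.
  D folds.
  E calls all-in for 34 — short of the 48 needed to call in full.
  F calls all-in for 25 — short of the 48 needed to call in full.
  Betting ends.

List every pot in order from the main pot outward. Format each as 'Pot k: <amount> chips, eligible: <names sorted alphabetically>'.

Pot 1: 100 chips, eligible: A, C, E, F
Pot 2: 27 chips, eligible: A, C, E
Pot 3: 28 chips, eligible: A, C

Derivation:
Contributions: A=48, C=48, E=34, F=25
Folded: B, D
Pot levels (distinct totals of non-folded players): 25, 34, 48
Layer 1-25: 25 each from A, C, E, F = 25*4 = 100 chips; eligible A, C, E, F
Layer 26-34: 9 each from A, C, E = 9*3 = 27 chips; eligible A, C, E
Layer 35-48: 14 each from A, C = 14*2 = 28 chips; eligible A, C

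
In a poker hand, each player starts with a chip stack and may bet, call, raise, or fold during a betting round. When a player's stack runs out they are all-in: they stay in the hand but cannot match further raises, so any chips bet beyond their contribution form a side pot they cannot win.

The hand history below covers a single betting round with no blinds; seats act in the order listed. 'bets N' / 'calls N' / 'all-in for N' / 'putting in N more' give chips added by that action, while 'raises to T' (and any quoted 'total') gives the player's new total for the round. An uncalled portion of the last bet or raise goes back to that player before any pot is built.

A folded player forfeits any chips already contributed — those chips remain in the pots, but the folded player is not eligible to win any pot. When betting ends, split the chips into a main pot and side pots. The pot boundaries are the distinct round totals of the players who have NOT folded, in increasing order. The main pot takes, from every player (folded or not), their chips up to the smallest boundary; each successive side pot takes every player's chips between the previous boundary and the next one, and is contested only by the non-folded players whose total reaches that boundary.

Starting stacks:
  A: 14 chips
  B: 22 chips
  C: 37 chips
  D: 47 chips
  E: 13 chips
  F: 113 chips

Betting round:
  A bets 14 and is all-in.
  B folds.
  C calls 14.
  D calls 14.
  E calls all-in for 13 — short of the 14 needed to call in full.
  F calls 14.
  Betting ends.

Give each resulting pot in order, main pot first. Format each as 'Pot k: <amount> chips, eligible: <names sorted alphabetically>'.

Contributions: A=14, C=14, D=14, E=13, F=14
Folded: B
Pot levels (distinct totals of non-folded players): 13, 14
Layer 1-13: 13 each from A, C, D, E, F = 13*5 = 65 chips; eligible A, C, D, E, F
Layer 14-14: 1 each from A, C, D, F = 1*4 = 4 chips; eligible A, C, D, F

Pot 1: 65 chips, eligible: A, C, D, E, F
Pot 2: 4 chips, eligible: A, C, D, F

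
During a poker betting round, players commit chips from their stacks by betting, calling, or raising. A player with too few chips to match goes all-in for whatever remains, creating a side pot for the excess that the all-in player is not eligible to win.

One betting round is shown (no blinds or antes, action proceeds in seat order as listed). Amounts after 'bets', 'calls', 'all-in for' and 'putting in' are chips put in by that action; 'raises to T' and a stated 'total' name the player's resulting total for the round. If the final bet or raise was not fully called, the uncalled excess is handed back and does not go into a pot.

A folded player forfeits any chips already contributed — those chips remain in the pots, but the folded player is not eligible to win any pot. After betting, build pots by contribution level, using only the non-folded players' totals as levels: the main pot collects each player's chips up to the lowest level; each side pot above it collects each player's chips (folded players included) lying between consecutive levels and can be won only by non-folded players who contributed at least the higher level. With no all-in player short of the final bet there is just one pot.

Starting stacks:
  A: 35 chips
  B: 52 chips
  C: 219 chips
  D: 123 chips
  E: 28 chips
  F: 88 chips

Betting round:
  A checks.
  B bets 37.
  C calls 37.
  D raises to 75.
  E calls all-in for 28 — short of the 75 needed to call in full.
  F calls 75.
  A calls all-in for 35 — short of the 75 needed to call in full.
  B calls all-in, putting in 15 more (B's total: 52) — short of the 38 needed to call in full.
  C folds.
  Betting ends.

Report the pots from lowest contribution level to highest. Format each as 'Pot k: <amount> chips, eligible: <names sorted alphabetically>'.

Contributions: A=35, B=52, C=37, D=75, E=28, F=75
Folded: C
Pot levels (distinct totals of non-folded players): 28, 35, 52, 75
Layer 1-28: 28 each from A, B, C, D, E, F = 28*6 = 168 chips; eligible A, B, D, E, F
Layer 29-35: 7 each from A, B, C, D, F = 7*5 = 35 chips; eligible A, B, D, F
Layer 36-52: B 17 + C 2 + D 17 + F 17 = 53 chips; eligible B, D, F
Layer 53-75: 23 each from D, F = 23*2 = 46 chips; eligible D, F

Pot 1: 168 chips, eligible: A, B, D, E, F
Pot 2: 35 chips, eligible: A, B, D, F
Pot 3: 53 chips, eligible: B, D, F
Pot 4: 46 chips, eligible: D, F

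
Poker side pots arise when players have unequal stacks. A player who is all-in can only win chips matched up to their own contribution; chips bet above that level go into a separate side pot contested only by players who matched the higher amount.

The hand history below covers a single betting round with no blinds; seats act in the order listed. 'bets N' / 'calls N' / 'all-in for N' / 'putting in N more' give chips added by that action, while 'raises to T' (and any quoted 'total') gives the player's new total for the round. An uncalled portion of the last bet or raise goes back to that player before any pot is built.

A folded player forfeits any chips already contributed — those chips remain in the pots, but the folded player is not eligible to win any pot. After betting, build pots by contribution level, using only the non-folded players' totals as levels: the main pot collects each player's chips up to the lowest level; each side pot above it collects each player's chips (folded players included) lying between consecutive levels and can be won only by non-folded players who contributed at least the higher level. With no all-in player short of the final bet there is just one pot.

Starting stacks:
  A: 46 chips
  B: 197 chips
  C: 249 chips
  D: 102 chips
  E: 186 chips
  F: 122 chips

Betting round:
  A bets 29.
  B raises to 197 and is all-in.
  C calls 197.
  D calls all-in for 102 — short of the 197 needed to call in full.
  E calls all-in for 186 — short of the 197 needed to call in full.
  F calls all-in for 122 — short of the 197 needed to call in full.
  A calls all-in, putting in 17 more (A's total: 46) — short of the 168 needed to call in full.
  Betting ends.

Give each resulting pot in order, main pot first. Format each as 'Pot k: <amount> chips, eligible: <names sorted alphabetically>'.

Contributions: A=46, B=197, C=197, D=102, E=186, F=122
Pot levels (distinct totals of non-folded players): 46, 102, 122, 186, 197
Layer 1-46: 46 each from A, B, C, D, E, F = 46*6 = 276 chips; eligible A, B, C, D, E, F
Layer 47-102: 56 each from B, C, D, E, F = 56*5 = 280 chips; eligible B, C, D, E, F
Layer 103-122: 20 each from B, C, E, F = 20*4 = 80 chips; eligible B, C, E, F
Layer 123-186: 64 each from B, C, E = 64*3 = 192 chips; eligible B, C, E
Layer 187-197: 11 each from B, C = 11*2 = 22 chips; eligible B, C

Pot 1: 276 chips, eligible: A, B, C, D, E, F
Pot 2: 280 chips, eligible: B, C, D, E, F
Pot 3: 80 chips, eligible: B, C, E, F
Pot 4: 192 chips, eligible: B, C, E
Pot 5: 22 chips, eligible: B, C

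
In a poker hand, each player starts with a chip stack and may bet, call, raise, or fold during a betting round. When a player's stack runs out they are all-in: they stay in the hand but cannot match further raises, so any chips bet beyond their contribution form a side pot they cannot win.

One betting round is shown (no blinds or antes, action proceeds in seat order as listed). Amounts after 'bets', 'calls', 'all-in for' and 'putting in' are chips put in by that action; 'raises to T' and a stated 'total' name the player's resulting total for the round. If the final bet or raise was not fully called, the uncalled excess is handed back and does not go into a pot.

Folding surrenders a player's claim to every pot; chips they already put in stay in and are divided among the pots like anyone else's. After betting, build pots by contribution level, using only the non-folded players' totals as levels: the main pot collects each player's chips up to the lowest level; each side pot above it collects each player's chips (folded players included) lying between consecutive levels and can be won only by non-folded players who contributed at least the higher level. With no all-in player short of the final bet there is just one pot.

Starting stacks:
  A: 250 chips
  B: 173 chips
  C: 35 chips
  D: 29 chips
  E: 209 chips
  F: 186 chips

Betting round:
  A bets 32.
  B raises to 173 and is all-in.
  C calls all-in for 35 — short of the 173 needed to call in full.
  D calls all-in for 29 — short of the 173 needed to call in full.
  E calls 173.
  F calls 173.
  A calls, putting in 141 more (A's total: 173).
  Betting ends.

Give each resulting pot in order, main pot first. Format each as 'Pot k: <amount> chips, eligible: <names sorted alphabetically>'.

Pot 1: 174 chips, eligible: A, B, C, D, E, F
Pot 2: 30 chips, eligible: A, B, C, E, F
Pot 3: 552 chips, eligible: A, B, E, F

Derivation:
Contributions: A=173, B=173, C=35, D=29, E=173, F=173
Pot levels (distinct totals of non-folded players): 29, 35, 173
Layer 1-29: 29 each from A, B, C, D, E, F = 29*6 = 174 chips; eligible A, B, C, D, E, F
Layer 30-35: 6 each from A, B, C, E, F = 6*5 = 30 chips; eligible A, B, C, E, F
Layer 36-173: 138 each from A, B, E, F = 138*4 = 552 chips; eligible A, B, E, F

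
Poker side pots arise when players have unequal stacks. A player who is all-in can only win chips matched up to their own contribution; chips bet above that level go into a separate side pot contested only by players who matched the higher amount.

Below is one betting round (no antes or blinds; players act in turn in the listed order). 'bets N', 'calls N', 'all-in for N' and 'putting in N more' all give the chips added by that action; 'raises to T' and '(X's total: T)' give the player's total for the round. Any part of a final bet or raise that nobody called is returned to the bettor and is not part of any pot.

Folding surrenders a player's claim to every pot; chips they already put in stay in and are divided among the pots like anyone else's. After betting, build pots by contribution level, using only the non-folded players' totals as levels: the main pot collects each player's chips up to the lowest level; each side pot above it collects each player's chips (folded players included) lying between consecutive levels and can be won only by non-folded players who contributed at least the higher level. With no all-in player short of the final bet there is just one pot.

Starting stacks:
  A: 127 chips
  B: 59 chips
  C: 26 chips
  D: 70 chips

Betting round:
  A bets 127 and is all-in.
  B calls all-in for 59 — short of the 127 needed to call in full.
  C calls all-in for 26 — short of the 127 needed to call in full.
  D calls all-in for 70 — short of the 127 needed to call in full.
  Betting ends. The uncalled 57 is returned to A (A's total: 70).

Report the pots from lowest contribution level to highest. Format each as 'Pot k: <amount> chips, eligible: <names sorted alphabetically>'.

Contributions (after 57 returned to A): A=70, B=59, C=26, D=70
Pot levels (distinct totals of non-folded players): 26, 59, 70
Layer 1-26: 26 each from A, B, C, D = 26*4 = 104 chips; eligible A, B, C, D
Layer 27-59: 33 each from A, B, D = 33*3 = 99 chips; eligible A, B, D
Layer 60-70: 11 each from A, D = 11*2 = 22 chips; eligible A, D

Pot 1: 104 chips, eligible: A, B, C, D
Pot 2: 99 chips, eligible: A, B, D
Pot 3: 22 chips, eligible: A, D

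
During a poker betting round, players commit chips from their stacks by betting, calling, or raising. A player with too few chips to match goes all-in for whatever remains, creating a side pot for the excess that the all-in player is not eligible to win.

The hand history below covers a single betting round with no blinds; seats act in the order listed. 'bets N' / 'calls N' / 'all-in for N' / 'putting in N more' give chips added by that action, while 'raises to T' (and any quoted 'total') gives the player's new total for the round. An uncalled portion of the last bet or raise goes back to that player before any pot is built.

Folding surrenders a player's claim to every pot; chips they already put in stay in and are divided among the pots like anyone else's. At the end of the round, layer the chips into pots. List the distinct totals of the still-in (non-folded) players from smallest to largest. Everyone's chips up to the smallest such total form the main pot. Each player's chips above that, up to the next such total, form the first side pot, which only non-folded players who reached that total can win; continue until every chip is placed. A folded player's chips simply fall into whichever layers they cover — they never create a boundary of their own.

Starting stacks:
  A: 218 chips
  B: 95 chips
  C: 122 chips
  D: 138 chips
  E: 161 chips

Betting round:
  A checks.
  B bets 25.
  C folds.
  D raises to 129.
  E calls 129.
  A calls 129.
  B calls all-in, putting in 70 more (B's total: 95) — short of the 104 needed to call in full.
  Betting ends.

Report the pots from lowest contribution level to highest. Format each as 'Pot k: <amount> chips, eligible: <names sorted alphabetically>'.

Contributions: A=129, B=95, D=129, E=129
Folded: C
Pot levels (distinct totals of non-folded players): 95, 129
Layer 1-95: 95 each from A, B, D, E = 95*4 = 380 chips; eligible A, B, D, E
Layer 96-129: 34 each from A, D, E = 34*3 = 102 chips; eligible A, D, E

Pot 1: 380 chips, eligible: A, B, D, E
Pot 2: 102 chips, eligible: A, D, E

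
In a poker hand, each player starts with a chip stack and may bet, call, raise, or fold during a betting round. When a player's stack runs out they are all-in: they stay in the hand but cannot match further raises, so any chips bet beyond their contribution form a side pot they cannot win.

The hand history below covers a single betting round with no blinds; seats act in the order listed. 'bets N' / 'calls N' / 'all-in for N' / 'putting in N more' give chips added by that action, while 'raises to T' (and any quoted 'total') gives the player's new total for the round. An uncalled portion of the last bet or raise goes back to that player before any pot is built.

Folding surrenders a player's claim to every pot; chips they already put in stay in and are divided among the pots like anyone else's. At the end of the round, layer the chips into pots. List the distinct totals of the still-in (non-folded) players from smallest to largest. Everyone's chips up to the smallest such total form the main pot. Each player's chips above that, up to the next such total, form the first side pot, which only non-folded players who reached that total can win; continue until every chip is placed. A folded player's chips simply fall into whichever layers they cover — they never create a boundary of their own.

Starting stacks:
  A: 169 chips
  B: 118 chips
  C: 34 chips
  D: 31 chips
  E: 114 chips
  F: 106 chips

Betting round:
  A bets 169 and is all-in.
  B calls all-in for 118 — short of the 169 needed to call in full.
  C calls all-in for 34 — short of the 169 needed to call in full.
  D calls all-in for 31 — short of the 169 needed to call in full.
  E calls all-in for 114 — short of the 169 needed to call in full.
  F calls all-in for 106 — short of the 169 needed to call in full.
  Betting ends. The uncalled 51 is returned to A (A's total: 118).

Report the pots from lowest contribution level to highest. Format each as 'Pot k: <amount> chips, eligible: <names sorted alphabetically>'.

Pot 1: 186 chips, eligible: A, B, C, D, E, F
Pot 2: 15 chips, eligible: A, B, C, E, F
Pot 3: 288 chips, eligible: A, B, E, F
Pot 4: 24 chips, eligible: A, B, E
Pot 5: 8 chips, eligible: A, B

Derivation:
Contributions (after 51 returned to A): A=118, B=118, C=34, D=31, E=114, F=106
Pot levels (distinct totals of non-folded players): 31, 34, 106, 114, 118
Layer 1-31: 31 each from A, B, C, D, E, F = 31*6 = 186 chips; eligible A, B, C, D, E, F
Layer 32-34: 3 each from A, B, C, E, F = 3*5 = 15 chips; eligible A, B, C, E, F
Layer 35-106: 72 each from A, B, E, F = 72*4 = 288 chips; eligible A, B, E, F
Layer 107-114: 8 each from A, B, E = 8*3 = 24 chips; eligible A, B, E
Layer 115-118: 4 each from A, B = 4*2 = 8 chips; eligible A, B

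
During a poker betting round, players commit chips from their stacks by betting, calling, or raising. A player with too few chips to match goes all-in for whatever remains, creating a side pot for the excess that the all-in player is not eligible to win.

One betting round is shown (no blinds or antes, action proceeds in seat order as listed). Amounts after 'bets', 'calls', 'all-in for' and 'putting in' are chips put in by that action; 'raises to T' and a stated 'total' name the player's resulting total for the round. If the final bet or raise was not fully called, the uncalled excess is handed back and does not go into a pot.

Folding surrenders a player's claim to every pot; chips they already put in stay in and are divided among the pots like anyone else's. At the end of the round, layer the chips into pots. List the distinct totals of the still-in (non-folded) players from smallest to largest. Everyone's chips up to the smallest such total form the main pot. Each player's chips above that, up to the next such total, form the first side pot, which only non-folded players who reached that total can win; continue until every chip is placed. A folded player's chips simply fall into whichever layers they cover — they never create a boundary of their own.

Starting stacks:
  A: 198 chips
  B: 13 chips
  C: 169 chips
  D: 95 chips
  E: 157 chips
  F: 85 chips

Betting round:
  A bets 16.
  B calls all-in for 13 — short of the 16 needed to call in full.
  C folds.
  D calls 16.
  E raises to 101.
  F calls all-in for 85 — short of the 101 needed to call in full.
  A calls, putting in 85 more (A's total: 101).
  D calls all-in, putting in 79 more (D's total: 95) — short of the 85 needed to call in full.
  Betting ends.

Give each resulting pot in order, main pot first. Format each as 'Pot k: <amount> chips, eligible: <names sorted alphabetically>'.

Contributions: A=101, B=13, D=95, E=101, F=85
Folded: C
Pot levels (distinct totals of non-folded players): 13, 85, 95, 101
Layer 1-13: 13 each from A, B, D, E, F = 13*5 = 65 chips; eligible A, B, D, E, F
Layer 14-85: 72 each from A, D, E, F = 72*4 = 288 chips; eligible A, D, E, F
Layer 86-95: 10 each from A, D, E = 10*3 = 30 chips; eligible A, D, E
Layer 96-101: 6 each from A, E = 6*2 = 12 chips; eligible A, E

Pot 1: 65 chips, eligible: A, B, D, E, F
Pot 2: 288 chips, eligible: A, D, E, F
Pot 3: 30 chips, eligible: A, D, E
Pot 4: 12 chips, eligible: A, E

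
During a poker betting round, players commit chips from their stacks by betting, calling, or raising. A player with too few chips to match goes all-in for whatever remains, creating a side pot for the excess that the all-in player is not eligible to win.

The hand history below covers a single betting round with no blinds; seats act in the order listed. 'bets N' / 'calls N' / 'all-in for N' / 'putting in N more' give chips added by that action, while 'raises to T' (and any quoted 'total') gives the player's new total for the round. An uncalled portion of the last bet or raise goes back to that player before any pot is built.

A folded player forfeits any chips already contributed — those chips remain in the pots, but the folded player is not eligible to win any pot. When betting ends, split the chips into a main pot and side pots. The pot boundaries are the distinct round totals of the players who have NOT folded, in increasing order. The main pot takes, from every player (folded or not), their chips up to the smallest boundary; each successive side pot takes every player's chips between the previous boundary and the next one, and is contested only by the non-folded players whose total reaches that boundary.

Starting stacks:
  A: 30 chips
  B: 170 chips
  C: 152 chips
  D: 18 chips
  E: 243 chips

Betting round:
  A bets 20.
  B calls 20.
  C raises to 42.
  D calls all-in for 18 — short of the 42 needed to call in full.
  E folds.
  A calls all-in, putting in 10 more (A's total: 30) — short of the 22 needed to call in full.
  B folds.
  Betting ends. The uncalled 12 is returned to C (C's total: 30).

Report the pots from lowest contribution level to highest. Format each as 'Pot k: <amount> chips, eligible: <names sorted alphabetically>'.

Contributions (after 12 returned to C): A=30, B=20, C=30, D=18
Folded: B, E
Pot levels (distinct totals of non-folded players): 18, 30
Layer 1-18: 18 each from A, B, C, D = 18*4 = 72 chips; eligible A, C, D
Layer 19-30: A 12 + B 2 + C 12 = 26 chips; eligible A, C

Pot 1: 72 chips, eligible: A, C, D
Pot 2: 26 chips, eligible: A, C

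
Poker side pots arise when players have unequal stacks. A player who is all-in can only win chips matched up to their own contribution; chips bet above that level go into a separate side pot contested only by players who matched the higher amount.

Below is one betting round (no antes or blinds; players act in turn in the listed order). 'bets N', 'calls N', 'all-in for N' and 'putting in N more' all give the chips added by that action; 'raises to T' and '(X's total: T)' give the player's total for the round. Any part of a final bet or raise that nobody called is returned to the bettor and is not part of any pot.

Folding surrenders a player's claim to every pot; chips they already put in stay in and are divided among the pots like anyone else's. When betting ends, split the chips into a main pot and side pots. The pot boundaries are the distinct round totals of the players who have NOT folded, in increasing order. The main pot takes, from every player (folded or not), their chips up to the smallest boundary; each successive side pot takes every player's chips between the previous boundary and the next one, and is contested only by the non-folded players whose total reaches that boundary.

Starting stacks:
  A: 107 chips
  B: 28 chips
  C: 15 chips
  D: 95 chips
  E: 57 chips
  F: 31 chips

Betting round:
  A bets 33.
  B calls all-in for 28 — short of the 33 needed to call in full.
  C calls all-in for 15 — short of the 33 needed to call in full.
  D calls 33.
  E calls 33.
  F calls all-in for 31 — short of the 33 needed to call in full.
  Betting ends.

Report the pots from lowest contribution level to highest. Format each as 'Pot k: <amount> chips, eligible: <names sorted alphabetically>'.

Contributions: A=33, B=28, C=15, D=33, E=33, F=31
Pot levels (distinct totals of non-folded players): 15, 28, 31, 33
Layer 1-15: 15 each from A, B, C, D, E, F = 15*6 = 90 chips; eligible A, B, C, D, E, F
Layer 16-28: 13 each from A, B, D, E, F = 13*5 = 65 chips; eligible A, B, D, E, F
Layer 29-31: 3 each from A, D, E, F = 3*4 = 12 chips; eligible A, D, E, F
Layer 32-33: 2 each from A, D, E = 2*3 = 6 chips; eligible A, D, E

Pot 1: 90 chips, eligible: A, B, C, D, E, F
Pot 2: 65 chips, eligible: A, B, D, E, F
Pot 3: 12 chips, eligible: A, D, E, F
Pot 4: 6 chips, eligible: A, D, E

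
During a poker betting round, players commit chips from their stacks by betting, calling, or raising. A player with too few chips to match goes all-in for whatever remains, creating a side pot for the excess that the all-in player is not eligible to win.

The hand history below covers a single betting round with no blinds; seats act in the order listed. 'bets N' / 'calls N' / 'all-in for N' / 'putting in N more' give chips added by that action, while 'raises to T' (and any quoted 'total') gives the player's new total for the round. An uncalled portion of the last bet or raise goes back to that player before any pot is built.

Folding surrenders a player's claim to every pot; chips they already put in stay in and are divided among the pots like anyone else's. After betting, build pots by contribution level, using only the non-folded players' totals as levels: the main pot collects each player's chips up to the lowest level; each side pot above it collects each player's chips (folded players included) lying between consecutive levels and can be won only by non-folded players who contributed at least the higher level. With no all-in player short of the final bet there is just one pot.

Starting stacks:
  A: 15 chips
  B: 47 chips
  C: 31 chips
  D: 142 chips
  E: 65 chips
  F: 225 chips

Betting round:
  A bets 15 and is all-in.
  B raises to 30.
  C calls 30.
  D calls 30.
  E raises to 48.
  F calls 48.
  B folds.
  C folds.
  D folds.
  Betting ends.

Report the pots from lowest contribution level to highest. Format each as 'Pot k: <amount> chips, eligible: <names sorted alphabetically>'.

Contributions: A=15, B=30, C=30, D=30, E=48, F=48
Folded: B, C, D
Pot levels (distinct totals of non-folded players): 15, 48
Layer 1-15: 15 each from A, B, C, D, E, F = 15*6 = 90 chips; eligible A, E, F
Layer 16-48: B 15 + C 15 + D 15 + E 33 + F 33 = 111 chips; eligible E, F

Pot 1: 90 chips, eligible: A, E, F
Pot 2: 111 chips, eligible: E, F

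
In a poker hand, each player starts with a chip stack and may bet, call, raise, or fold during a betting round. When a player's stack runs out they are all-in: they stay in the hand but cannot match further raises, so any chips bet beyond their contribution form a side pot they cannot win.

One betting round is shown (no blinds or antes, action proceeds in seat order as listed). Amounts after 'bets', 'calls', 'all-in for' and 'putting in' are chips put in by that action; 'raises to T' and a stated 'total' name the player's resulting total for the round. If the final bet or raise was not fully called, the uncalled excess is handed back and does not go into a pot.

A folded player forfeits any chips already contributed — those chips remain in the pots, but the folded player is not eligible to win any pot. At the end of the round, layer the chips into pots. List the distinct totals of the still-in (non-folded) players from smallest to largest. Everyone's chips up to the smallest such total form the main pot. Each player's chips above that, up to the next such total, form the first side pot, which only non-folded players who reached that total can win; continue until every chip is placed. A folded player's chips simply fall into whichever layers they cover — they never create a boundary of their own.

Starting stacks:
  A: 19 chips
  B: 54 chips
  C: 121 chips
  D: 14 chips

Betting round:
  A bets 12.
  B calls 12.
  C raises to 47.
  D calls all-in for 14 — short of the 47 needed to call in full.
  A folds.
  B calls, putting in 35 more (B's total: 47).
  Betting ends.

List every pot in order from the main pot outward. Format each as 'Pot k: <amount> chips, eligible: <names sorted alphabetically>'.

Pot 1: 54 chips, eligible: B, C, D
Pot 2: 66 chips, eligible: B, C

Derivation:
Contributions: A=12, B=47, C=47, D=14
Folded: A
Pot levels (distinct totals of non-folded players): 14, 47
Layer 1-14: A 12 + B 14 + C 14 + D 14 = 54 chips; eligible B, C, D
Layer 15-47: 33 each from B, C = 33*2 = 66 chips; eligible B, C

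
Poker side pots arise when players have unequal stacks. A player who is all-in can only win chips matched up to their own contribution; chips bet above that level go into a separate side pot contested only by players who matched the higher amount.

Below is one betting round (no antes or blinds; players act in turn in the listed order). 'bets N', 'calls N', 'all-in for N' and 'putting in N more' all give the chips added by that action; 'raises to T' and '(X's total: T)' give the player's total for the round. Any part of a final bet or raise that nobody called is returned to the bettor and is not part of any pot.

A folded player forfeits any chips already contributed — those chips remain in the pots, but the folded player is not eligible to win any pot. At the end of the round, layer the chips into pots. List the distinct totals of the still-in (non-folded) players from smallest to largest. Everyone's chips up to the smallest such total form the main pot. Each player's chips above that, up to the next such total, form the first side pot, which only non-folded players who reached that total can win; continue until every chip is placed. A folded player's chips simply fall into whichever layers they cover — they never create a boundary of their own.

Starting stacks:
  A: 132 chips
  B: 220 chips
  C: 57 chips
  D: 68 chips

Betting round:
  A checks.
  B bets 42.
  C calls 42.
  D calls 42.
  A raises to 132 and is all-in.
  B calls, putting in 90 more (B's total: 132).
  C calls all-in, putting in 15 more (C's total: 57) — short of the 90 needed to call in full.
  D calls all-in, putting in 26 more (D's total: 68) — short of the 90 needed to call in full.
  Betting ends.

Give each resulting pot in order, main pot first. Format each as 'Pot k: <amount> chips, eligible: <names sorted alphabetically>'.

Pot 1: 228 chips, eligible: A, B, C, D
Pot 2: 33 chips, eligible: A, B, D
Pot 3: 128 chips, eligible: A, B

Derivation:
Contributions: A=132, B=132, C=57, D=68
Pot levels (distinct totals of non-folded players): 57, 68, 132
Layer 1-57: 57 each from A, B, C, D = 57*4 = 228 chips; eligible A, B, C, D
Layer 58-68: 11 each from A, B, D = 11*3 = 33 chips; eligible A, B, D
Layer 69-132: 64 each from A, B = 64*2 = 128 chips; eligible A, B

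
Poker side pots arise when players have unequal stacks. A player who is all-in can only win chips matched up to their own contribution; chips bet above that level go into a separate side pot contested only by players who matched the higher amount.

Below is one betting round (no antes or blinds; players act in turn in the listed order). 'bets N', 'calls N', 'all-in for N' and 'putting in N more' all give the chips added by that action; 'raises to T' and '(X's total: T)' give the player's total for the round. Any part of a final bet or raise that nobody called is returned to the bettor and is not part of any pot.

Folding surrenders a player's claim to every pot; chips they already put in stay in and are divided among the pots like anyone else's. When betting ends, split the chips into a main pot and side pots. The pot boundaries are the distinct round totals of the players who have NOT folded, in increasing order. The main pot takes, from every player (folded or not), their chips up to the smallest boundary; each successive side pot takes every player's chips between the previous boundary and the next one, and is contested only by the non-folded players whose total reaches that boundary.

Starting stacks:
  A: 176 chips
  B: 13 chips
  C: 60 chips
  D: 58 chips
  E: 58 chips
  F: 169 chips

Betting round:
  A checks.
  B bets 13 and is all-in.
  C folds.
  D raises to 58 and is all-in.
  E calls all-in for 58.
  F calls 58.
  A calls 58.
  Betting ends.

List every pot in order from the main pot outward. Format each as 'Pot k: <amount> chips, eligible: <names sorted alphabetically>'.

Pot 1: 65 chips, eligible: A, B, D, E, F
Pot 2: 180 chips, eligible: A, D, E, F

Derivation:
Contributions: A=58, B=13, D=58, E=58, F=58
Folded: C
Pot levels (distinct totals of non-folded players): 13, 58
Layer 1-13: 13 each from A, B, D, E, F = 13*5 = 65 chips; eligible A, B, D, E, F
Layer 14-58: 45 each from A, D, E, F = 45*4 = 180 chips; eligible A, D, E, F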